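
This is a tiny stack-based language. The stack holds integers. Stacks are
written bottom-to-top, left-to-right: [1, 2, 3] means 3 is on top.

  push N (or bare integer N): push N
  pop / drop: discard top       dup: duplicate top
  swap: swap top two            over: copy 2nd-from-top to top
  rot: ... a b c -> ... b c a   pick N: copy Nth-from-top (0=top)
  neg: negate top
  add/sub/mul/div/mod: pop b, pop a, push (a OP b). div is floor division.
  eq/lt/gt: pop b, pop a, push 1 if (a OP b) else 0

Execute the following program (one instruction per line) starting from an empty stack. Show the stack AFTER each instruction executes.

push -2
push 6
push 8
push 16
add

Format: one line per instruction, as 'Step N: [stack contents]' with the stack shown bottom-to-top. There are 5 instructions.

Step 1: [-2]
Step 2: [-2, 6]
Step 3: [-2, 6, 8]
Step 4: [-2, 6, 8, 16]
Step 5: [-2, 6, 24]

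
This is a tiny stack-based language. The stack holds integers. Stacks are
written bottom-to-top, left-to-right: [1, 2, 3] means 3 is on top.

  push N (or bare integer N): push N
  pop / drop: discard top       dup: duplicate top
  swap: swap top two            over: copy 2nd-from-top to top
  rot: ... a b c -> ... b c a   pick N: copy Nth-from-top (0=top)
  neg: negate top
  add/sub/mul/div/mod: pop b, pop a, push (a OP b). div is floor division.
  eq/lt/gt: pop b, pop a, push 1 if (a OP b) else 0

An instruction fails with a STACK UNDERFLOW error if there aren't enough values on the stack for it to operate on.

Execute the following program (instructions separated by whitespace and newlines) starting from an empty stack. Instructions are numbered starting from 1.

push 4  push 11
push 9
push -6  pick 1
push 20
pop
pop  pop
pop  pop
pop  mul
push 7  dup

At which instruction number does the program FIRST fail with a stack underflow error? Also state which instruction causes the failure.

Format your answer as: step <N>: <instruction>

Answer: step 13: mul

Derivation:
Step 1 ('push 4'): stack = [4], depth = 1
Step 2 ('push 11'): stack = [4, 11], depth = 2
Step 3 ('push 9'): stack = [4, 11, 9], depth = 3
Step 4 ('push -6'): stack = [4, 11, 9, -6], depth = 4
Step 5 ('pick 1'): stack = [4, 11, 9, -6, 9], depth = 5
Step 6 ('push 20'): stack = [4, 11, 9, -6, 9, 20], depth = 6
Step 7 ('pop'): stack = [4, 11, 9, -6, 9], depth = 5
Step 8 ('pop'): stack = [4, 11, 9, -6], depth = 4
Step 9 ('pop'): stack = [4, 11, 9], depth = 3
Step 10 ('pop'): stack = [4, 11], depth = 2
Step 11 ('pop'): stack = [4], depth = 1
Step 12 ('pop'): stack = [], depth = 0
Step 13 ('mul'): needs 2 value(s) but depth is 0 — STACK UNDERFLOW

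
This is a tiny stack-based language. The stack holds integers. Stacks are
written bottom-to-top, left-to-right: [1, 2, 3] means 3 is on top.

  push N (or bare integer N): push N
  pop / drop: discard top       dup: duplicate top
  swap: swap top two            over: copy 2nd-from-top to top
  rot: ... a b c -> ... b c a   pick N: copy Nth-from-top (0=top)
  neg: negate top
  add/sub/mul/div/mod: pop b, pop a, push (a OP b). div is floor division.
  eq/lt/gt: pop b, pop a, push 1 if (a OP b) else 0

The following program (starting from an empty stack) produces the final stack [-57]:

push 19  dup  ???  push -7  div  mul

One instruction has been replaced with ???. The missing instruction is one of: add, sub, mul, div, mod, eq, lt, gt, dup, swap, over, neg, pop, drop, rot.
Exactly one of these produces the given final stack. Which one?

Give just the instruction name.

Stack before ???: [19, 19]
Stack after ???:  [19, 19]
The instruction that transforms [19, 19] -> [19, 19] is: swap

Answer: swap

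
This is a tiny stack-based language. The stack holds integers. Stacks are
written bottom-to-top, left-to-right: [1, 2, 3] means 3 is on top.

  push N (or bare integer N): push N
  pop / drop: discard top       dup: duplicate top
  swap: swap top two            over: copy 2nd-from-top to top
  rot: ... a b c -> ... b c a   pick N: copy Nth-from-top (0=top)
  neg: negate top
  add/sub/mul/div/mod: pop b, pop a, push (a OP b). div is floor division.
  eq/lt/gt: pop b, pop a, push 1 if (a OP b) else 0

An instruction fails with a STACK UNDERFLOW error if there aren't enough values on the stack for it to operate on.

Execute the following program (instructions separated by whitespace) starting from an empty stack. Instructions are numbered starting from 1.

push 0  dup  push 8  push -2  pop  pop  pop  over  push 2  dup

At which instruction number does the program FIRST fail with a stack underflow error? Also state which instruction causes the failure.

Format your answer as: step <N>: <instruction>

Answer: step 8: over

Derivation:
Step 1 ('push 0'): stack = [0], depth = 1
Step 2 ('dup'): stack = [0, 0], depth = 2
Step 3 ('push 8'): stack = [0, 0, 8], depth = 3
Step 4 ('push -2'): stack = [0, 0, 8, -2], depth = 4
Step 5 ('pop'): stack = [0, 0, 8], depth = 3
Step 6 ('pop'): stack = [0, 0], depth = 2
Step 7 ('pop'): stack = [0], depth = 1
Step 8 ('over'): needs 2 value(s) but depth is 1 — STACK UNDERFLOW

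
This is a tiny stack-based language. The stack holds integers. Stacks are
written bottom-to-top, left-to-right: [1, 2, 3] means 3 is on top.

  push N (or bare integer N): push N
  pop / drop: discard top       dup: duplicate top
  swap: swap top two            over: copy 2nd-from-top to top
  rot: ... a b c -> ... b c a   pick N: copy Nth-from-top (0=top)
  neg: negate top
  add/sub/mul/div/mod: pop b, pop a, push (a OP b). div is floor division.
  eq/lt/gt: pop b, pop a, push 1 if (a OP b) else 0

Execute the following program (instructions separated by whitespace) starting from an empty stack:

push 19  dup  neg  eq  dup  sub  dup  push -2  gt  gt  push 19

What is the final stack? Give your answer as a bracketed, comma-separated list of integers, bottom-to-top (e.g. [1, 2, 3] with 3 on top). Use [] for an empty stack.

Answer: [0, 19]

Derivation:
After 'push 19': [19]
After 'dup': [19, 19]
After 'neg': [19, -19]
After 'eq': [0]
After 'dup': [0, 0]
After 'sub': [0]
After 'dup': [0, 0]
After 'push -2': [0, 0, -2]
After 'gt': [0, 1]
After 'gt': [0]
After 'push 19': [0, 19]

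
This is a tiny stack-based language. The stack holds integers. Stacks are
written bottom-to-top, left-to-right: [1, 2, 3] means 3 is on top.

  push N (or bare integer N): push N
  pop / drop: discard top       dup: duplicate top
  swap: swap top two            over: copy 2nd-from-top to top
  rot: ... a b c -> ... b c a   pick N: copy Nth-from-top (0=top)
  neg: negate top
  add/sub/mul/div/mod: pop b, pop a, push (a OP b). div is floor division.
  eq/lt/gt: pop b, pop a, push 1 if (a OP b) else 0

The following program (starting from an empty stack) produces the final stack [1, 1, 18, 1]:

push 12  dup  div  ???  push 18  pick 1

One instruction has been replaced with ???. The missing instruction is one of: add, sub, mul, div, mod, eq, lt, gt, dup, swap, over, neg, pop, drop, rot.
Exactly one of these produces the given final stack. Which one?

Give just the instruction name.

Stack before ???: [1]
Stack after ???:  [1, 1]
The instruction that transforms [1] -> [1, 1] is: dup

Answer: dup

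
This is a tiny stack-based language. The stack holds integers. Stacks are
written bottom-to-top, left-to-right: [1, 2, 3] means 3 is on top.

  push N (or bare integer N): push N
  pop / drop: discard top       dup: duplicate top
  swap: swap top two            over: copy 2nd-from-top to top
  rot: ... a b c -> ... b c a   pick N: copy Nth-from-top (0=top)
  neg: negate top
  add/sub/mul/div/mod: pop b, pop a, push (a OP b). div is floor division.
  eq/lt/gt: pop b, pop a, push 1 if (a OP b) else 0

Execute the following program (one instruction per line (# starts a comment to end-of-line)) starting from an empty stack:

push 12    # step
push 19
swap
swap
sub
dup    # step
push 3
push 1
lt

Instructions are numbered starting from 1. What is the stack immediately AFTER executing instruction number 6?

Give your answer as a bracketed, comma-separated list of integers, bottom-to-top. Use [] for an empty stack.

Answer: [-7, -7]

Derivation:
Step 1 ('push 12'): [12]
Step 2 ('push 19'): [12, 19]
Step 3 ('swap'): [19, 12]
Step 4 ('swap'): [12, 19]
Step 5 ('sub'): [-7]
Step 6 ('dup'): [-7, -7]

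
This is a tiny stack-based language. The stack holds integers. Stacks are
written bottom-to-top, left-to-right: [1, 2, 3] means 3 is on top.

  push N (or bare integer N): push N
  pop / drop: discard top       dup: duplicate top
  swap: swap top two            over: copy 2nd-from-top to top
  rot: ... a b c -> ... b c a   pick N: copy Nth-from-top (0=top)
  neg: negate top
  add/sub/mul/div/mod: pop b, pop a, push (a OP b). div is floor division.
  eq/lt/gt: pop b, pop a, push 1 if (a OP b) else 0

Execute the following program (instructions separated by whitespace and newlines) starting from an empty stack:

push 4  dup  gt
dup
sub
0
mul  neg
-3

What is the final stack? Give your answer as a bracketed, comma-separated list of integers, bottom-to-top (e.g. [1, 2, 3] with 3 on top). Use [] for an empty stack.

Answer: [0, -3]

Derivation:
After 'push 4': [4]
After 'dup': [4, 4]
After 'gt': [0]
After 'dup': [0, 0]
After 'sub': [0]
After 'push 0': [0, 0]
After 'mul': [0]
After 'neg': [0]
After 'push -3': [0, -3]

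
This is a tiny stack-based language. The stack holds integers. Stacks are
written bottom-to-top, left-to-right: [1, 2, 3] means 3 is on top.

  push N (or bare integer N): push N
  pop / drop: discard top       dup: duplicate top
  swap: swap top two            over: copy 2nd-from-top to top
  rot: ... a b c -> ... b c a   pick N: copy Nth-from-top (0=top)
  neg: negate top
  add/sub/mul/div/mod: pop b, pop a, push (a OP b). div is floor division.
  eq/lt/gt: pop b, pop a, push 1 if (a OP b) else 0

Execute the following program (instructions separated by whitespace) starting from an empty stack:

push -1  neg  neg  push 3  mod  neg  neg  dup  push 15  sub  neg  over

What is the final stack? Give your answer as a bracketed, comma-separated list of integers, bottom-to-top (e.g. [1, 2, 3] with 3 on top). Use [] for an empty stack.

Answer: [2, 13, 2]

Derivation:
After 'push -1': [-1]
After 'neg': [1]
After 'neg': [-1]
After 'push 3': [-1, 3]
After 'mod': [2]
After 'neg': [-2]
After 'neg': [2]
After 'dup': [2, 2]
After 'push 15': [2, 2, 15]
After 'sub': [2, -13]
After 'neg': [2, 13]
After 'over': [2, 13, 2]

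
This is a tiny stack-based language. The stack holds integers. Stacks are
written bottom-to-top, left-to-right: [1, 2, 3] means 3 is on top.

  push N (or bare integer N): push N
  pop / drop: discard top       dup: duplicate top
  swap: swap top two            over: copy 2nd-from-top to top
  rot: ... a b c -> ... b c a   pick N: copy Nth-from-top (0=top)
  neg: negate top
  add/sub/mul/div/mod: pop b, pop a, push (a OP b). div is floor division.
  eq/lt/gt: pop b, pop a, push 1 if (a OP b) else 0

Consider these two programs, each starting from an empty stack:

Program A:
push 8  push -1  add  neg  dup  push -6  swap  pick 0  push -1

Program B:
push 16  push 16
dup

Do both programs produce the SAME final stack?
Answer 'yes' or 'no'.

Answer: no

Derivation:
Program A trace:
  After 'push 8': [8]
  After 'push -1': [8, -1]
  After 'add': [7]
  After 'neg': [-7]
  After 'dup': [-7, -7]
  After 'push -6': [-7, -7, -6]
  After 'swap': [-7, -6, -7]
  After 'pick 0': [-7, -6, -7, -7]
  After 'push -1': [-7, -6, -7, -7, -1]
Program A final stack: [-7, -6, -7, -7, -1]

Program B trace:
  After 'push 16': [16]
  After 'push 16': [16, 16]
  After 'dup': [16, 16, 16]
Program B final stack: [16, 16, 16]
Same: no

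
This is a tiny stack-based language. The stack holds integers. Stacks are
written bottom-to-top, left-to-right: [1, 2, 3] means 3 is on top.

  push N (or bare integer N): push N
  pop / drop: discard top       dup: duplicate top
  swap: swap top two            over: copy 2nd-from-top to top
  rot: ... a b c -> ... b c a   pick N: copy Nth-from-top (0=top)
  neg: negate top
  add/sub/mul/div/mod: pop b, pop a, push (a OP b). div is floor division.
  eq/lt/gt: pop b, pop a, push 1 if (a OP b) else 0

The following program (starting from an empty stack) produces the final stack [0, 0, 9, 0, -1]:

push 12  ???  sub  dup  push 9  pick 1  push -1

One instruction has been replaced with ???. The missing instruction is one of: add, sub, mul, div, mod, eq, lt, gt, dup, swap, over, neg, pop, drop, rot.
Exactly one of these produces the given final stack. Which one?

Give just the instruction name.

Answer: dup

Derivation:
Stack before ???: [12]
Stack after ???:  [12, 12]
The instruction that transforms [12] -> [12, 12] is: dup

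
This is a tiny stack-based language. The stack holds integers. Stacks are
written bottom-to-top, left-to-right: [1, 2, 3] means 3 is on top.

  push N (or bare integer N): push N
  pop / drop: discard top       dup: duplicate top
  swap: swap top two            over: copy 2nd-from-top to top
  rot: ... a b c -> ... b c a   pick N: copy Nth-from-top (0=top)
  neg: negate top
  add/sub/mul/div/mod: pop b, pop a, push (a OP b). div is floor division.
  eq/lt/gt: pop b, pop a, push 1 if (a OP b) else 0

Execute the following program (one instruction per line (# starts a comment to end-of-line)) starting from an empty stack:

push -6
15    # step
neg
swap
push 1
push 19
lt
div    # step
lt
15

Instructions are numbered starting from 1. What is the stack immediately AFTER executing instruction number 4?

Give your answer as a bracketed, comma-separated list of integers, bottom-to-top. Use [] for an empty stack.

Step 1 ('push -6'): [-6]
Step 2 ('15'): [-6, 15]
Step 3 ('neg'): [-6, -15]
Step 4 ('swap'): [-15, -6]

Answer: [-15, -6]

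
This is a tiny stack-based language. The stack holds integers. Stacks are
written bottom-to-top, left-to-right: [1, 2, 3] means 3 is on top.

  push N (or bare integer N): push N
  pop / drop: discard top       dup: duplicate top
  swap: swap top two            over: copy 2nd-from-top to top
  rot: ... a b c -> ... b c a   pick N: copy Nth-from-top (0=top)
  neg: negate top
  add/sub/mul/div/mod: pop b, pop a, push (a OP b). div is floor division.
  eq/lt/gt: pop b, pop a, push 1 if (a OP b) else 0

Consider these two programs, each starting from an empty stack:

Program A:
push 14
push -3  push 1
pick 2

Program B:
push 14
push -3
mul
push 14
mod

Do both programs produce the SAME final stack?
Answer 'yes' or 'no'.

Answer: no

Derivation:
Program A trace:
  After 'push 14': [14]
  After 'push -3': [14, -3]
  After 'push 1': [14, -3, 1]
  After 'pick 2': [14, -3, 1, 14]
Program A final stack: [14, -3, 1, 14]

Program B trace:
  After 'push 14': [14]
  After 'push -3': [14, -3]
  After 'mul': [-42]
  After 'push 14': [-42, 14]
  After 'mod': [0]
Program B final stack: [0]
Same: no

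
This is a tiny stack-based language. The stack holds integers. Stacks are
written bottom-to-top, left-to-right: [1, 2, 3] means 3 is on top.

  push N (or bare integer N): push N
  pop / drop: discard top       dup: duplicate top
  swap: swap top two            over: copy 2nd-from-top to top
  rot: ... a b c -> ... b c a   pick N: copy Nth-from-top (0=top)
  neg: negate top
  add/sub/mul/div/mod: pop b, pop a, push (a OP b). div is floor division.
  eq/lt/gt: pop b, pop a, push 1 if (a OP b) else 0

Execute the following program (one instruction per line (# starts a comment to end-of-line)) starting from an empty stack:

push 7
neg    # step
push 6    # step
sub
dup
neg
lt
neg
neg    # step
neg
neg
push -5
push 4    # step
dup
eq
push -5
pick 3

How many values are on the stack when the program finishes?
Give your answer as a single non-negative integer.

Answer: 5

Derivation:
After 'push 7': stack = [7] (depth 1)
After 'neg': stack = [-7] (depth 1)
After 'push 6': stack = [-7, 6] (depth 2)
After 'sub': stack = [-13] (depth 1)
After 'dup': stack = [-13, -13] (depth 2)
After 'neg': stack = [-13, 13] (depth 2)
After 'lt': stack = [1] (depth 1)
After 'neg': stack = [-1] (depth 1)
After 'neg': stack = [1] (depth 1)
After 'neg': stack = [-1] (depth 1)
After 'neg': stack = [1] (depth 1)
After 'push -5': stack = [1, -5] (depth 2)
After 'push 4': stack = [1, -5, 4] (depth 3)
After 'dup': stack = [1, -5, 4, 4] (depth 4)
After 'eq': stack = [1, -5, 1] (depth 3)
After 'push -5': stack = [1, -5, 1, -5] (depth 4)
After 'pick 3': stack = [1, -5, 1, -5, 1] (depth 5)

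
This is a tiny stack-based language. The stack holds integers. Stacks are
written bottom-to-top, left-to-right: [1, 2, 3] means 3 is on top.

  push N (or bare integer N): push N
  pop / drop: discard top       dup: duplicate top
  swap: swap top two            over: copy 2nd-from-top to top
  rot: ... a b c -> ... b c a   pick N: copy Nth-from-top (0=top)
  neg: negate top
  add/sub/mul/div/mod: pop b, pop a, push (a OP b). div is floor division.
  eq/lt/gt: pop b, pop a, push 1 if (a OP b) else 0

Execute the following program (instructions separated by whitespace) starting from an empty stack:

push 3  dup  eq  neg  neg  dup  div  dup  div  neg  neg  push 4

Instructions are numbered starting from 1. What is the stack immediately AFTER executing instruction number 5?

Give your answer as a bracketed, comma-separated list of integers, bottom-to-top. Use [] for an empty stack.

Step 1 ('push 3'): [3]
Step 2 ('dup'): [3, 3]
Step 3 ('eq'): [1]
Step 4 ('neg'): [-1]
Step 5 ('neg'): [1]

Answer: [1]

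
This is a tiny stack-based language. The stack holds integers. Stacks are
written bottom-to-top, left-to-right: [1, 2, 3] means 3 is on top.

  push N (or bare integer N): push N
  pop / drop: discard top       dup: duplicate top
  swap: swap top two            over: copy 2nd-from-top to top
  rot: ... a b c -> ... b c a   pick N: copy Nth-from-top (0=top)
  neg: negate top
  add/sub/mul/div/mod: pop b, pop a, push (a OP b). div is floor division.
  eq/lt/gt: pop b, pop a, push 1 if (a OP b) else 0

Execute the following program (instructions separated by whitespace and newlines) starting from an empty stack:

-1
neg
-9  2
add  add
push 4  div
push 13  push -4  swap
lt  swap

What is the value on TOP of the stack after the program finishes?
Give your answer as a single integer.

Answer: -2

Derivation:
After 'push -1': [-1]
After 'neg': [1]
After 'push -9': [1, -9]
After 'push 2': [1, -9, 2]
After 'add': [1, -7]
After 'add': [-6]
After 'push 4': [-6, 4]
After 'div': [-2]
After 'push 13': [-2, 13]
After 'push -4': [-2, 13, -4]
After 'swap': [-2, -4, 13]
After 'lt': [-2, 1]
After 'swap': [1, -2]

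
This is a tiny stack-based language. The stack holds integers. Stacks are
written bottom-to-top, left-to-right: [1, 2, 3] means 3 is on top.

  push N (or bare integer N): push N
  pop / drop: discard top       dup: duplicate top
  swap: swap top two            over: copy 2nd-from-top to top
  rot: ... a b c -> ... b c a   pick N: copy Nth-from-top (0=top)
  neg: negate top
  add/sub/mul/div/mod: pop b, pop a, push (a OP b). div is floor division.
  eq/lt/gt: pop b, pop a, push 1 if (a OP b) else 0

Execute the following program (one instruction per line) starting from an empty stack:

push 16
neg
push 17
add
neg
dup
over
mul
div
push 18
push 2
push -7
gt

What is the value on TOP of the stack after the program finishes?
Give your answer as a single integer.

After 'push 16': [16]
After 'neg': [-16]
After 'push 17': [-16, 17]
After 'add': [1]
After 'neg': [-1]
After 'dup': [-1, -1]
After 'over': [-1, -1, -1]
After 'mul': [-1, 1]
After 'div': [-1]
After 'push 18': [-1, 18]
After 'push 2': [-1, 18, 2]
After 'push -7': [-1, 18, 2, -7]
After 'gt': [-1, 18, 1]

Answer: 1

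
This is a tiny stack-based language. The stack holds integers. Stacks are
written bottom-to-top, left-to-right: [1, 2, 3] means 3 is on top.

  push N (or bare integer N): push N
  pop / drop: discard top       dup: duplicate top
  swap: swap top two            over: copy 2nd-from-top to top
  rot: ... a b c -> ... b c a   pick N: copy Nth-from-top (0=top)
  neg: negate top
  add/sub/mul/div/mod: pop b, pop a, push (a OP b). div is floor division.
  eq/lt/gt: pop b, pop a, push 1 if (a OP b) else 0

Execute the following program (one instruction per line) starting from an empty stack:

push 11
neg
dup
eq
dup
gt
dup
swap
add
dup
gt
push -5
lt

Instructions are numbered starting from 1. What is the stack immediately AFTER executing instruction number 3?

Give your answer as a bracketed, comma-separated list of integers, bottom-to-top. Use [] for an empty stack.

Step 1 ('push 11'): [11]
Step 2 ('neg'): [-11]
Step 3 ('dup'): [-11, -11]

Answer: [-11, -11]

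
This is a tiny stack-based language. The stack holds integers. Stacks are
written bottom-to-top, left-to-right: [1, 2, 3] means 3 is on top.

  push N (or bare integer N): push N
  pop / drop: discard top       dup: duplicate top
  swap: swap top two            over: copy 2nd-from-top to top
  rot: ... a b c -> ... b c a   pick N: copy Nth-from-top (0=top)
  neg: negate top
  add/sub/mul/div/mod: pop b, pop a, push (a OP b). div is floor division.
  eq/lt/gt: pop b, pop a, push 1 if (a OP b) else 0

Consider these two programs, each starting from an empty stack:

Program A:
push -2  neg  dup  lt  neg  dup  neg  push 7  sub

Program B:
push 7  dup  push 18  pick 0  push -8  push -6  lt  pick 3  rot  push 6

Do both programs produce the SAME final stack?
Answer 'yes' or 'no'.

Program A trace:
  After 'push -2': [-2]
  After 'neg': [2]
  After 'dup': [2, 2]
  After 'lt': [0]
  After 'neg': [0]
  After 'dup': [0, 0]
  After 'neg': [0, 0]
  After 'push 7': [0, 0, 7]
  After 'sub': [0, -7]
Program A final stack: [0, -7]

Program B trace:
  After 'push 7': [7]
  After 'dup': [7, 7]
  After 'push 18': [7, 7, 18]
  After 'pick 0': [7, 7, 18, 18]
  After 'push -8': [7, 7, 18, 18, -8]
  After 'push -6': [7, 7, 18, 18, -8, -6]
  After 'lt': [7, 7, 18, 18, 1]
  After 'pick 3': [7, 7, 18, 18, 1, 7]
  After 'rot': [7, 7, 18, 1, 7, 18]
  After 'push 6': [7, 7, 18, 1, 7, 18, 6]
Program B final stack: [7, 7, 18, 1, 7, 18, 6]
Same: no

Answer: no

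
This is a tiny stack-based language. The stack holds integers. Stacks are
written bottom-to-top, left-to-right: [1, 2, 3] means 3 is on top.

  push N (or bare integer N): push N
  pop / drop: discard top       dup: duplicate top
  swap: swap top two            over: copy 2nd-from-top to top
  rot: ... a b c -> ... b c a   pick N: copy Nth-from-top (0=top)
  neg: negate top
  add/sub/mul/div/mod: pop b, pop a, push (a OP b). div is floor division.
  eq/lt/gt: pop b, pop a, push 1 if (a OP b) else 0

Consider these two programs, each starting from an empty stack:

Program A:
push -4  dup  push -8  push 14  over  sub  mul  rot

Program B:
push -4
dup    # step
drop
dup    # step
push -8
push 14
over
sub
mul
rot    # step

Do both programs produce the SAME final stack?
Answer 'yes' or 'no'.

Program A trace:
  After 'push -4': [-4]
  After 'dup': [-4, -4]
  After 'push -8': [-4, -4, -8]
  After 'push 14': [-4, -4, -8, 14]
  After 'over': [-4, -4, -8, 14, -8]
  After 'sub': [-4, -4, -8, 22]
  After 'mul': [-4, -4, -176]
  After 'rot': [-4, -176, -4]
Program A final stack: [-4, -176, -4]

Program B trace:
  After 'push -4': [-4]
  After 'dup': [-4, -4]
  After 'drop': [-4]
  After 'dup': [-4, -4]
  After 'push -8': [-4, -4, -8]
  After 'push 14': [-4, -4, -8, 14]
  After 'over': [-4, -4, -8, 14, -8]
  After 'sub': [-4, -4, -8, 22]
  After 'mul': [-4, -4, -176]
  After 'rot': [-4, -176, -4]
Program B final stack: [-4, -176, -4]
Same: yes

Answer: yes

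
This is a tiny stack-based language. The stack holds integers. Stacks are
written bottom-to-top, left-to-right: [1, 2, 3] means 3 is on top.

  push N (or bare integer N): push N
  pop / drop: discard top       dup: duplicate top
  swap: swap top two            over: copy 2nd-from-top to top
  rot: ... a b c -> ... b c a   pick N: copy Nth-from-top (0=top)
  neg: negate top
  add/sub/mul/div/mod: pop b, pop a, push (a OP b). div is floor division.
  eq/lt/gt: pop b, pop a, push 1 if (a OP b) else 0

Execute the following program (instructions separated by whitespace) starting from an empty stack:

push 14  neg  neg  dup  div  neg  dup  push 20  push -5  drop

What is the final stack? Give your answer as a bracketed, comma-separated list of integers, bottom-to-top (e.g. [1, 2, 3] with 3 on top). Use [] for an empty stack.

Answer: [-1, -1, 20]

Derivation:
After 'push 14': [14]
After 'neg': [-14]
After 'neg': [14]
After 'dup': [14, 14]
After 'div': [1]
After 'neg': [-1]
After 'dup': [-1, -1]
After 'push 20': [-1, -1, 20]
After 'push -5': [-1, -1, 20, -5]
After 'drop': [-1, -1, 20]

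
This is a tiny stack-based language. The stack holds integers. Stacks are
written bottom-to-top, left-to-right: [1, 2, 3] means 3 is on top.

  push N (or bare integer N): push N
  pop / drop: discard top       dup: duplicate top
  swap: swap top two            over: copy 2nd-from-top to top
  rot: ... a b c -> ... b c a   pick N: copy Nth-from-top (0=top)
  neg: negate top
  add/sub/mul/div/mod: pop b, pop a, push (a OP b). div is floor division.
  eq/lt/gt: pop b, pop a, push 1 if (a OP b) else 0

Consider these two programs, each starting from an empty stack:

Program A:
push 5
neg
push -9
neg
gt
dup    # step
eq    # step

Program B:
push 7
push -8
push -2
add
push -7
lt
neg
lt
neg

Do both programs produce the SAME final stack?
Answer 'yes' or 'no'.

Answer: no

Derivation:
Program A trace:
  After 'push 5': [5]
  After 'neg': [-5]
  After 'push -9': [-5, -9]
  After 'neg': [-5, 9]
  After 'gt': [0]
  After 'dup': [0, 0]
  After 'eq': [1]
Program A final stack: [1]

Program B trace:
  After 'push 7': [7]
  After 'push -8': [7, -8]
  After 'push -2': [7, -8, -2]
  After 'add': [7, -10]
  After 'push -7': [7, -10, -7]
  After 'lt': [7, 1]
  After 'neg': [7, -1]
  After 'lt': [0]
  After 'neg': [0]
Program B final stack: [0]
Same: no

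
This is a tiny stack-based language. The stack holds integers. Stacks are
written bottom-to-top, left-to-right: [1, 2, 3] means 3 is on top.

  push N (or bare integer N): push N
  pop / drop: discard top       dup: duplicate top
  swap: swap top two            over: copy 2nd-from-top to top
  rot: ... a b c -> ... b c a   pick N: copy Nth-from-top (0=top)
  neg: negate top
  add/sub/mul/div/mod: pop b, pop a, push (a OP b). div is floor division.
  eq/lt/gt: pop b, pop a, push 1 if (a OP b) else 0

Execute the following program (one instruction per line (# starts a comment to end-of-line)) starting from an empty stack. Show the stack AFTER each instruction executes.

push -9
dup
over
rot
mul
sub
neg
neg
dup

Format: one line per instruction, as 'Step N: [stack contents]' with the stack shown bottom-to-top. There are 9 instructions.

Step 1: [-9]
Step 2: [-9, -9]
Step 3: [-9, -9, -9]
Step 4: [-9, -9, -9]
Step 5: [-9, 81]
Step 6: [-90]
Step 7: [90]
Step 8: [-90]
Step 9: [-90, -90]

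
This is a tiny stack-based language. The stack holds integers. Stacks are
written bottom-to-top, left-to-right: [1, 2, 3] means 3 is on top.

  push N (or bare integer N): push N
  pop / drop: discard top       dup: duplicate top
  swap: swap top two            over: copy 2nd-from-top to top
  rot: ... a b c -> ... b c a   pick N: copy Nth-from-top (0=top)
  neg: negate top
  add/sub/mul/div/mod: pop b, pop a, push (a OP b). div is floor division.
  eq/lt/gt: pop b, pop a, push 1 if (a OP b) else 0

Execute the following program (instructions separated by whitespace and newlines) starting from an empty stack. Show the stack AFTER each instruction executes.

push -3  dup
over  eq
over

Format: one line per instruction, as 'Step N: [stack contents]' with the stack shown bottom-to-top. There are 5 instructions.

Step 1: [-3]
Step 2: [-3, -3]
Step 3: [-3, -3, -3]
Step 4: [-3, 1]
Step 5: [-3, 1, -3]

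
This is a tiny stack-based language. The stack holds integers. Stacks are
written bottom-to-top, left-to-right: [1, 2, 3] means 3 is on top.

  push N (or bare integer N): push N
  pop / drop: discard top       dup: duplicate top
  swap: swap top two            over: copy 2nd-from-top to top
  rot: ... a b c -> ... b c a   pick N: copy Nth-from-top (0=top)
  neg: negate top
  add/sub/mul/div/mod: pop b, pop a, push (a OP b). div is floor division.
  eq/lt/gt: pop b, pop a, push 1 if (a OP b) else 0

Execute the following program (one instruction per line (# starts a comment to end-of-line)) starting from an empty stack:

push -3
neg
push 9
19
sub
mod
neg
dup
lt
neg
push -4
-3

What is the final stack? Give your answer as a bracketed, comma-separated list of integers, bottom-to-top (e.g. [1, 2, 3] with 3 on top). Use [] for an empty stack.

After 'push -3': [-3]
After 'neg': [3]
After 'push 9': [3, 9]
After 'push 19': [3, 9, 19]
After 'sub': [3, -10]
After 'mod': [-7]
After 'neg': [7]
After 'dup': [7, 7]
After 'lt': [0]
After 'neg': [0]
After 'push -4': [0, -4]
After 'push -3': [0, -4, -3]

Answer: [0, -4, -3]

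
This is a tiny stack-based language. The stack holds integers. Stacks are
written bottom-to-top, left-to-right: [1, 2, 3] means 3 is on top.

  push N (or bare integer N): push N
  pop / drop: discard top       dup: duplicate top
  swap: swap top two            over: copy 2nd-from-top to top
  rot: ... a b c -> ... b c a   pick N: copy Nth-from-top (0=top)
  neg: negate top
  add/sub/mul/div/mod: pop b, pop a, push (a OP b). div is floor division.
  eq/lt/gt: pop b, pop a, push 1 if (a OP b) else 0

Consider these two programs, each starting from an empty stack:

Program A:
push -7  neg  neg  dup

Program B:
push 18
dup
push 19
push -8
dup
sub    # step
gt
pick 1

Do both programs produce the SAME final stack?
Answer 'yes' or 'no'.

Answer: no

Derivation:
Program A trace:
  After 'push -7': [-7]
  After 'neg': [7]
  After 'neg': [-7]
  After 'dup': [-7, -7]
Program A final stack: [-7, -7]

Program B trace:
  After 'push 18': [18]
  After 'dup': [18, 18]
  After 'push 19': [18, 18, 19]
  After 'push -8': [18, 18, 19, -8]
  After 'dup': [18, 18, 19, -8, -8]
  After 'sub': [18, 18, 19, 0]
  After 'gt': [18, 18, 1]
  After 'pick 1': [18, 18, 1, 18]
Program B final stack: [18, 18, 1, 18]
Same: no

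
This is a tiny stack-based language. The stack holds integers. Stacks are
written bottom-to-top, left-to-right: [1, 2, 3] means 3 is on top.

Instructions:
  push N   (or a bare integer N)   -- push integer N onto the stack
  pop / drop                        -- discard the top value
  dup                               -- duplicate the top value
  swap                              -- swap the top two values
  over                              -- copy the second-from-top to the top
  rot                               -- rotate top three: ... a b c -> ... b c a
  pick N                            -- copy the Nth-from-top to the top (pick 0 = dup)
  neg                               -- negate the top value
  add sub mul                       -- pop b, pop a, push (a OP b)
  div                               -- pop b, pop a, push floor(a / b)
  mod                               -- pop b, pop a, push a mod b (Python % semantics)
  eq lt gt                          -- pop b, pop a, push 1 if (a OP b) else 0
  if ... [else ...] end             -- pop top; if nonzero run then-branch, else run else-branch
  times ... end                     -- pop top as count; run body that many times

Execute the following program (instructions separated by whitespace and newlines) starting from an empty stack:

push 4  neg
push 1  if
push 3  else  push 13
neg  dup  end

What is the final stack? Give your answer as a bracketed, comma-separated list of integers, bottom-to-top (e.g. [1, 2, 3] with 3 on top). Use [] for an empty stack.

Answer: [-4, 3]

Derivation:
After 'push 4': [4]
After 'neg': [-4]
After 'push 1': [-4, 1]
After 'if': [-4]
After 'push 3': [-4, 3]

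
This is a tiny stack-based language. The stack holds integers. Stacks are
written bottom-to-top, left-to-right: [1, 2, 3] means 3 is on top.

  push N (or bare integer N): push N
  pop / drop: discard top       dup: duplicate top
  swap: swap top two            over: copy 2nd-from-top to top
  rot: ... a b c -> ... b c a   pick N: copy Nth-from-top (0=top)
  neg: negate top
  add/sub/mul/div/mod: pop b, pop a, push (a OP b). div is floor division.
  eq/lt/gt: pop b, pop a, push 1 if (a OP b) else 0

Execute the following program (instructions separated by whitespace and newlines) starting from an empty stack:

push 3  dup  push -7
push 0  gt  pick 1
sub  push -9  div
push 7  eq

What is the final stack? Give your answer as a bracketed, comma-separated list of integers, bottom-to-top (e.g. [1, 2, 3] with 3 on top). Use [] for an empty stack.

After 'push 3': [3]
After 'dup': [3, 3]
After 'push -7': [3, 3, -7]
After 'push 0': [3, 3, -7, 0]
After 'gt': [3, 3, 0]
After 'pick 1': [3, 3, 0, 3]
After 'sub': [3, 3, -3]
After 'push -9': [3, 3, -3, -9]
After 'div': [3, 3, 0]
After 'push 7': [3, 3, 0, 7]
After 'eq': [3, 3, 0]

Answer: [3, 3, 0]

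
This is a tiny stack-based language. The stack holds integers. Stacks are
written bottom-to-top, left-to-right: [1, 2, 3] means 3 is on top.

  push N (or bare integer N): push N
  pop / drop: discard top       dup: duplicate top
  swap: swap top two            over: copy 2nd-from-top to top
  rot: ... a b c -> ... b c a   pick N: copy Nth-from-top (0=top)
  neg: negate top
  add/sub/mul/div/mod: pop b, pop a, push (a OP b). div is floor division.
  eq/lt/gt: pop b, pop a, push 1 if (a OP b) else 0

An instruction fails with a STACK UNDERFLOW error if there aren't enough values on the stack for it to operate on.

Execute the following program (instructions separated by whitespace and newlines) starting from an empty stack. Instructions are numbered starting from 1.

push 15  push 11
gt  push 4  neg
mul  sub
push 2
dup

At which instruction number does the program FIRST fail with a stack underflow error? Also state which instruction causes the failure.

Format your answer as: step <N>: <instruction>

Answer: step 7: sub

Derivation:
Step 1 ('push 15'): stack = [15], depth = 1
Step 2 ('push 11'): stack = [15, 11], depth = 2
Step 3 ('gt'): stack = [1], depth = 1
Step 4 ('push 4'): stack = [1, 4], depth = 2
Step 5 ('neg'): stack = [1, -4], depth = 2
Step 6 ('mul'): stack = [-4], depth = 1
Step 7 ('sub'): needs 2 value(s) but depth is 1 — STACK UNDERFLOW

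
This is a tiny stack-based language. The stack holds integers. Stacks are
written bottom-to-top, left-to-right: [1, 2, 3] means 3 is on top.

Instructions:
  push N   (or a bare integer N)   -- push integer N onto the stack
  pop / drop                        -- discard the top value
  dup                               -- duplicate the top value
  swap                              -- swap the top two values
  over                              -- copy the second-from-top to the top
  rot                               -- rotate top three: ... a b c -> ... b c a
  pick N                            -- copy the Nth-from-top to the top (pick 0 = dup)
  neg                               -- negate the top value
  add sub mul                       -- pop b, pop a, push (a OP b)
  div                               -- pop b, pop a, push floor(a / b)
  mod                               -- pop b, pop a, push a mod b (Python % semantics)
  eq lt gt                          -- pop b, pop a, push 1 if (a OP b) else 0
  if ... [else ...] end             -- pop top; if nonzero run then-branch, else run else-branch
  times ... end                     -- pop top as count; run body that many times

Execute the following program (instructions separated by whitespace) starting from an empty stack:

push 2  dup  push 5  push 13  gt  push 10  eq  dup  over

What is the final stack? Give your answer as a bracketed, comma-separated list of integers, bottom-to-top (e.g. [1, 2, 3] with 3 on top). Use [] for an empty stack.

Answer: [2, 2, 0, 0, 0]

Derivation:
After 'push 2': [2]
After 'dup': [2, 2]
After 'push 5': [2, 2, 5]
After 'push 13': [2, 2, 5, 13]
After 'gt': [2, 2, 0]
After 'push 10': [2, 2, 0, 10]
After 'eq': [2, 2, 0]
After 'dup': [2, 2, 0, 0]
After 'over': [2, 2, 0, 0, 0]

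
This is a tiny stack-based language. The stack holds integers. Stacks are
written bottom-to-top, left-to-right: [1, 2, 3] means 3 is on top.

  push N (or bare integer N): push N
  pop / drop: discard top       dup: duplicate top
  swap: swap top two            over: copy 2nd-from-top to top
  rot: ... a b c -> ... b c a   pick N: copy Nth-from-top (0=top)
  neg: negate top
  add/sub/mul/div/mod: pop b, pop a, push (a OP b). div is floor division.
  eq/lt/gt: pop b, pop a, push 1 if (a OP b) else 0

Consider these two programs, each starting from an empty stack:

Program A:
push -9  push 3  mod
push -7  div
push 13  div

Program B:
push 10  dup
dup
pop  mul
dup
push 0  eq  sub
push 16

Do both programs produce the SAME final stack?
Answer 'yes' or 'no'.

Program A trace:
  After 'push -9': [-9]
  After 'push 3': [-9, 3]
  After 'mod': [0]
  After 'push -7': [0, -7]
  After 'div': [0]
  After 'push 13': [0, 13]
  After 'div': [0]
Program A final stack: [0]

Program B trace:
  After 'push 10': [10]
  After 'dup': [10, 10]
  After 'dup': [10, 10, 10]
  After 'pop': [10, 10]
  After 'mul': [100]
  After 'dup': [100, 100]
  After 'push 0': [100, 100, 0]
  After 'eq': [100, 0]
  After 'sub': [100]
  After 'push 16': [100, 16]
Program B final stack: [100, 16]
Same: no

Answer: no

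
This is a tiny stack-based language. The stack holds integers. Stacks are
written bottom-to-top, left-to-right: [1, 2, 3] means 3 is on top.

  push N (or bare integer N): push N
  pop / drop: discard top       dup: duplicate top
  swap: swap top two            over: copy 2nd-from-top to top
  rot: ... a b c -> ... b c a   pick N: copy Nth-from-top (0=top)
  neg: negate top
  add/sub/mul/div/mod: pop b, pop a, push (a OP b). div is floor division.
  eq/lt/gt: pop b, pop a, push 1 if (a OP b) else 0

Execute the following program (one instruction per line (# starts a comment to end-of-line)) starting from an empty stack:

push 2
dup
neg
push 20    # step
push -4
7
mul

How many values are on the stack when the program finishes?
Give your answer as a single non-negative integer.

Answer: 4

Derivation:
After 'push 2': stack = [2] (depth 1)
After 'dup': stack = [2, 2] (depth 2)
After 'neg': stack = [2, -2] (depth 2)
After 'push 20': stack = [2, -2, 20] (depth 3)
After 'push -4': stack = [2, -2, 20, -4] (depth 4)
After 'push 7': stack = [2, -2, 20, -4, 7] (depth 5)
After 'mul': stack = [2, -2, 20, -28] (depth 4)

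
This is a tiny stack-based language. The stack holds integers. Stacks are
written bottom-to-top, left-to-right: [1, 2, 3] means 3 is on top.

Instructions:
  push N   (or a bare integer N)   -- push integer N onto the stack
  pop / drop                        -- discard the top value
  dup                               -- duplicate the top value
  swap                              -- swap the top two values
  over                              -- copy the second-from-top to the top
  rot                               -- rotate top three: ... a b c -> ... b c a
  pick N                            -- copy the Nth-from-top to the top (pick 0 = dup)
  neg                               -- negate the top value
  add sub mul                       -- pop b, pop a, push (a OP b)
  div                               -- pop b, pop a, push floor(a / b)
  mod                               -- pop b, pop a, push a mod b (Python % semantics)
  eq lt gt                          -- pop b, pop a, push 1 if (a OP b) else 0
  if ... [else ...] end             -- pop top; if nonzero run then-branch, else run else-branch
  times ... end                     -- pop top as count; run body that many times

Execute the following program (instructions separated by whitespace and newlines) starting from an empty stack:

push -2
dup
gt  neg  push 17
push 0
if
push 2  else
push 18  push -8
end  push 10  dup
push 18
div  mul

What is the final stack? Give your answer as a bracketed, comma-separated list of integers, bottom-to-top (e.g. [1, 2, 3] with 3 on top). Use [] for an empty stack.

After 'push -2': [-2]
After 'dup': [-2, -2]
After 'gt': [0]
After 'neg': [0]
After 'push 17': [0, 17]
After 'push 0': [0, 17, 0]
After 'if': [0, 17]
After 'push 18': [0, 17, 18]
After 'push -8': [0, 17, 18, -8]
After 'push 10': [0, 17, 18, -8, 10]
After 'dup': [0, 17, 18, -8, 10, 10]
After 'push 18': [0, 17, 18, -8, 10, 10, 18]
After 'div': [0, 17, 18, -8, 10, 0]
After 'mul': [0, 17, 18, -8, 0]

Answer: [0, 17, 18, -8, 0]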